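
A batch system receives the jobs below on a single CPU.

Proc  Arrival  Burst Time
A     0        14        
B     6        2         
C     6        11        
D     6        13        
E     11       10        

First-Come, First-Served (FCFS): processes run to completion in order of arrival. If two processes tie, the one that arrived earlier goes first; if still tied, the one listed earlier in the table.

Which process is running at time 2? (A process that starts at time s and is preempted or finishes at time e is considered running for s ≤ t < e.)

A

Gantt: | A 0-14 | B 14-16 | C 16-27 | D 27-40 | E 40-50 |
Completion: A=14  B=16  C=27  D=40  E=50
Turnaround (C−A): A=14  B=10  C=21  D=34  E=39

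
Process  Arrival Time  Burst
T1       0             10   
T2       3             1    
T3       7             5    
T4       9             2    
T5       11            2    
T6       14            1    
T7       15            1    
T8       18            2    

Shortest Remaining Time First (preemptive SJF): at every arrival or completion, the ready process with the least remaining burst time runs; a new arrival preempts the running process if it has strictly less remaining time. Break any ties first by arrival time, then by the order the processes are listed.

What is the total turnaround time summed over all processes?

Gantt: | T1 0-3 | T2 3-4 | T1 4-11 | T4 11-13 | T5 13-15 | T6 15-16 | T7 16-17 | T3 17-18 | T8 18-20 | T3 20-24 |
Completion: T1=11  T2=4  T3=24  T4=13  T5=15  T6=16  T7=17  T8=20
Turnaround (C−A): T1=11  T2=1  T3=17  T4=4  T5=4  T6=2  T7=2  T8=2
Turnaround = completion − arrival: T1=11, T2=1, T3=17, T4=4, T5=4, T6=2, T7=2, T8=2
Total turnaround = 11 + 1 + 17 + 4 + 4 + 2 + 2 + 2 = 43

43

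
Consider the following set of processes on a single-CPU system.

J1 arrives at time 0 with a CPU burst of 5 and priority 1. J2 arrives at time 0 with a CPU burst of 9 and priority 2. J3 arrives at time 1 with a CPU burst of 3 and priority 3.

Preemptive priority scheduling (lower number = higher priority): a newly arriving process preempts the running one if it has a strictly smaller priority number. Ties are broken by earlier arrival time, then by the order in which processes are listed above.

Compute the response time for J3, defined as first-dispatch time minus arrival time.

13

Timeline: | J1 0-5 | J2 5-14 | J3 14-17 |
Completion: J1=5  J2=14  J3=17
Turnaround (C−A): J1=5  J2=14  J3=16
Response(J3) = first start − arrival = 14 − 1 = 13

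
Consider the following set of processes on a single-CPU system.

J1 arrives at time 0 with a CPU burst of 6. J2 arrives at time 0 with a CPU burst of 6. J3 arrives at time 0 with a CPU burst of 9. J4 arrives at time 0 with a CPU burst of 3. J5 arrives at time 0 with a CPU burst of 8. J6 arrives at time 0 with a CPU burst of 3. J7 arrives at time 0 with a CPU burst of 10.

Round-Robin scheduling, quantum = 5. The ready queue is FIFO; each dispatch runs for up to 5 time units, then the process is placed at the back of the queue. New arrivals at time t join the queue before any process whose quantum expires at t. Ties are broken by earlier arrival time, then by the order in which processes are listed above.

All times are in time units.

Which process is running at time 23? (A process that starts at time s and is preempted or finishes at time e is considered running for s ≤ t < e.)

Timeline: | J1 0-5 | J2 5-10 | J3 10-15 | J4 15-18 | J5 18-23 | J6 23-26 | J7 26-31 | J1 31-32 | J2 32-33 | J3 33-37 | J5 37-40 | J7 40-45 |
Completion: J1=32  J2=33  J3=37  J4=18  J5=40  J6=26  J7=45

J6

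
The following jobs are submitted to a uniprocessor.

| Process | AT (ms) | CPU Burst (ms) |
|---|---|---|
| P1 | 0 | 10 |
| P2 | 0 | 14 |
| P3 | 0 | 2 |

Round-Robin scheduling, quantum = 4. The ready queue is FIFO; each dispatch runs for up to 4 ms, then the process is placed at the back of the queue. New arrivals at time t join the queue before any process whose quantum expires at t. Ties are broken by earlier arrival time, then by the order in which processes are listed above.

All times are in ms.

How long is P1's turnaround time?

20

Schedule: | P1 0-4 | P2 4-8 | P3 8-10 | P1 10-14 | P2 14-18 | P1 18-20 | P2 20-26 |
Completion: P1=20  P2=26  P3=10
Turnaround(P1) = completion − arrival = 20 − 0 = 20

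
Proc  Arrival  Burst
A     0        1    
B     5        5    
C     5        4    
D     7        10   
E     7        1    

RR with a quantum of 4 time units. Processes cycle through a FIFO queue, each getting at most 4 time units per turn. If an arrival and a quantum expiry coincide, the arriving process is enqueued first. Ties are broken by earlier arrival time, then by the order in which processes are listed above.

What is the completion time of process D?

25

Schedule: | A 0-1 | idle 1-5 | B 5-9 | C 9-13 | D 13-17 | E 17-18 | B 18-19 | D 19-25 |
Completion: A=1  B=19  C=13  D=25  E=18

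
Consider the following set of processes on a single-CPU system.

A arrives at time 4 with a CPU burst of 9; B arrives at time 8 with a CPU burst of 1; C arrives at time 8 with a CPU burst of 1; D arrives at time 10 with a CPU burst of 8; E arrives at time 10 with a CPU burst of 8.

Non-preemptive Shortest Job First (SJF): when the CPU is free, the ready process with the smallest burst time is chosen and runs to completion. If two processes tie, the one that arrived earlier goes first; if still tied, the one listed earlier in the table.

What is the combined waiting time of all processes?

Schedule: | idle 0-4 | A 4-13 | B 13-14 | C 14-15 | D 15-23 | E 23-31 |
Completion: A=13  B=14  C=15  D=23  E=31
Turnaround (C−A): A=9  B=6  C=7  D=13  E=21
Waiting = turnaround − burst: A=0, B=5, C=6, D=5, E=13
Total waiting = 0 + 5 + 6 + 5 + 13 = 29

29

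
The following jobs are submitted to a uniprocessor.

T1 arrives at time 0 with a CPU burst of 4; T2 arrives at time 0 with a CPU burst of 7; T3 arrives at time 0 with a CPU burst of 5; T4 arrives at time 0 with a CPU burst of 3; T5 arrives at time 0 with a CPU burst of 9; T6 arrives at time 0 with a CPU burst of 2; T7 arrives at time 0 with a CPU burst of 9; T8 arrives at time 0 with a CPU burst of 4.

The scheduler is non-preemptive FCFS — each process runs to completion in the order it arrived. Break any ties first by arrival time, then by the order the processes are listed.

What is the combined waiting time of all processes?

147

Timeline: | T1 0-4 | T2 4-11 | T3 11-16 | T4 16-19 | T5 19-28 | T6 28-30 | T7 30-39 | T8 39-43 |
Completion: T1=4  T2=11  T3=16  T4=19  T5=28  T6=30  T7=39  T8=43
Turnaround (C−A): T1=4  T2=11  T3=16  T4=19  T5=28  T6=30  T7=39  T8=43
Waiting = turnaround − burst: T1=0, T2=4, T3=11, T4=16, T5=19, T6=28, T7=30, T8=39
Total waiting = 0 + 4 + 11 + 16 + 19 + 28 + 30 + 39 = 147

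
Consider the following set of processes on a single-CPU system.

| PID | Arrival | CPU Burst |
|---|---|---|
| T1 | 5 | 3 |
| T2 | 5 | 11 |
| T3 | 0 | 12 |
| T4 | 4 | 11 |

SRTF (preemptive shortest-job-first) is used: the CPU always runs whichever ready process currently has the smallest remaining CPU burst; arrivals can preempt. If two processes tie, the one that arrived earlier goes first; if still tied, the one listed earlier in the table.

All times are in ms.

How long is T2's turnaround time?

Schedule: | T3 0-5 | T1 5-8 | T3 8-15 | T4 15-26 | T2 26-37 |
Completion: T1=8  T2=37  T3=15  T4=26
Turnaround(T2) = completion − arrival = 37 − 5 = 32

32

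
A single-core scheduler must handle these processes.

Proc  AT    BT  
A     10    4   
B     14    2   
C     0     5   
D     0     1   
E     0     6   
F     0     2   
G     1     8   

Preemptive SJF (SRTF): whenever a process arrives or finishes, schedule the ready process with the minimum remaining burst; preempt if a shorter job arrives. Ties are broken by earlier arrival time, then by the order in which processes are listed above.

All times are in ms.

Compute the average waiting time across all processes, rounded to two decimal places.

5.29

Timeline: | D 0-1 | F 1-3 | C 3-8 | E 8-14 | B 14-16 | A 16-20 | G 20-28 |
Completion: A=20  B=16  C=8  D=1  E=14  F=3  G=28
Turnaround (C−A): A=10  B=2  C=8  D=1  E=14  F=3  G=27
Waiting times: A=6, B=0, C=3, D=0, E=8, F=1, G=19
Average waiting = (6+0+3+0+8+1+19) / 7 = 37/7 = 5.29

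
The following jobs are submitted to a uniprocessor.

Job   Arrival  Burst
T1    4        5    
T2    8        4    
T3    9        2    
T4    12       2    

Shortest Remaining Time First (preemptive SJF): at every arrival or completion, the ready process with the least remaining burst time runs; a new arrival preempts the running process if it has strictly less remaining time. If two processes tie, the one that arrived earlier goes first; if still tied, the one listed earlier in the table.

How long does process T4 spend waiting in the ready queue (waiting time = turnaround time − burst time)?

0

Schedule: | idle 0-4 | T1 4-9 | T3 9-11 | T2 11-12 | T4 12-14 | T2 14-17 |
Completion: T1=9  T2=17  T3=11  T4=14
Waiting(T4) = turnaround − burst = 2 − 2 = 0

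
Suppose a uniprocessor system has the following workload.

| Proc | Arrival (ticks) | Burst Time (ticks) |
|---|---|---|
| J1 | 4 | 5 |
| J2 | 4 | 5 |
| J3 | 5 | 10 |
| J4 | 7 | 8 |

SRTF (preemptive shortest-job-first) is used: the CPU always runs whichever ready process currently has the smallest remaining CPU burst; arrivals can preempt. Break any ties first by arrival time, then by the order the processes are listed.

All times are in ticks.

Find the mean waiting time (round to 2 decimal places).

Timeline: | idle 0-4 | J1 4-9 | J2 9-14 | J4 14-22 | J3 22-32 |
Completion: J1=9  J2=14  J3=32  J4=22
Turnaround (C−A): J1=5  J2=10  J3=27  J4=15
Waiting times: J1=0, J2=5, J3=17, J4=7
Average waiting = (0+5+17+7) / 4 = 29/4 = 7.25

7.25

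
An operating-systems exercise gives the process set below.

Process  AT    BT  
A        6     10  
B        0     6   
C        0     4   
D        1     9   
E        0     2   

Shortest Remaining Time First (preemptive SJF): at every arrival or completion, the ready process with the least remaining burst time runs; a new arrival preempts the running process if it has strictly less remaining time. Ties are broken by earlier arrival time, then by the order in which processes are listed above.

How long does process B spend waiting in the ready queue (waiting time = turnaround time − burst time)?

6

Schedule: | E 0-2 | C 2-6 | B 6-12 | D 12-21 | A 21-31 |
Completion: A=31  B=12  C=6  D=21  E=2
Turnaround (C−A): A=25  B=12  C=6  D=20  E=2
Waiting(B) = turnaround − burst = 12 − 6 = 6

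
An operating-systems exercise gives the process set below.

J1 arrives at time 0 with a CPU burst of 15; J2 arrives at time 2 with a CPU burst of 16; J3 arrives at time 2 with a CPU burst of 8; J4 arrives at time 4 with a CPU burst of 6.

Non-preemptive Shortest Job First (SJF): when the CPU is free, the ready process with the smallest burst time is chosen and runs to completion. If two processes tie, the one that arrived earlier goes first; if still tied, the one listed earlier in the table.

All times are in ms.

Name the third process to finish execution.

J3

Timeline: | J1 0-15 | J4 15-21 | J3 21-29 | J2 29-45 |
Completion: J1=15  J2=45  J3=29  J4=21
Turnaround (C−A): J1=15  J2=43  J3=27  J4=17
Finish order: J1 → J4 → J3 → J2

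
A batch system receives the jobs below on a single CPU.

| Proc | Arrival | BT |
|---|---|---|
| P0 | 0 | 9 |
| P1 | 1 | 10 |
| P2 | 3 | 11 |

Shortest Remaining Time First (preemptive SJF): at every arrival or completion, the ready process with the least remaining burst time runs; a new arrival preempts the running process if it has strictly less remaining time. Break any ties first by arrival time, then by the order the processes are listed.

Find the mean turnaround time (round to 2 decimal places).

18.00

Gantt: | P0 0-9 | P1 9-19 | P2 19-30 |
Completion: P0=9  P1=19  P2=30
Turnaround (C−A): P0=9  P1=18  P2=27
Turnaround times: P0=9, P1=18, P2=27
Average turnaround = (9+18+27) / 3 = 54/3 = 18.00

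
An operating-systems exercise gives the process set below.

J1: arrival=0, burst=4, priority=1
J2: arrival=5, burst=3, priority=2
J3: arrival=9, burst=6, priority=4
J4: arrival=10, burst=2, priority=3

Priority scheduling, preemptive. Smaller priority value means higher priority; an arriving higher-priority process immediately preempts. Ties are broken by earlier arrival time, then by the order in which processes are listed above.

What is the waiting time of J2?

Schedule: | J1 0-4 | idle 4-5 | J2 5-8 | idle 8-9 | J3 9-10 | J4 10-12 | J3 12-17 |
Completion: J1=4  J2=8  J3=17  J4=12
Waiting(J2) = turnaround − burst = 3 − 3 = 0

0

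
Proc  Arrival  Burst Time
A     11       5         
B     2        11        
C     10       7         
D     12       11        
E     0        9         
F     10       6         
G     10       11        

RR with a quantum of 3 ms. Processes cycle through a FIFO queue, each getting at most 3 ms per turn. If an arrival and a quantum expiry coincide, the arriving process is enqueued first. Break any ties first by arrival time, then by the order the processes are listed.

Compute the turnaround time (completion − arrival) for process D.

48

Timeline: | E 0-3 | B 3-6 | E 6-9 | B 9-12 | E 12-15 | C 15-18 | F 18-21 | G 21-24 | A 24-27 | D 27-30 | B 30-33 | C 33-36 | F 36-39 | G 39-42 | A 42-44 | D 44-47 | B 47-49 | C 49-50 | G 50-53 | D 53-56 | G 56-58 | D 58-60 |
Completion: A=44  B=49  C=50  D=60  E=15  F=39  G=58
Turnaround(D) = completion − arrival = 60 − 12 = 48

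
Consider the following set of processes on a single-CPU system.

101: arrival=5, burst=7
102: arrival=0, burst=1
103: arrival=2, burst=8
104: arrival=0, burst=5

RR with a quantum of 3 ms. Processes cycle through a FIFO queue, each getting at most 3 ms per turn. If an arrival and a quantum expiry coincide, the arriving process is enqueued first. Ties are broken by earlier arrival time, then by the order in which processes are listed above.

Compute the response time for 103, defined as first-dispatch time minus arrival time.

Schedule: | 102 0-1 | 104 1-4 | 103 4-7 | 104 7-9 | 101 9-12 | 103 12-15 | 101 15-18 | 103 18-20 | 101 20-21 |
Completion: 101=21  102=1  103=20  104=9
Response(103) = first start − arrival = 4 − 2 = 2

2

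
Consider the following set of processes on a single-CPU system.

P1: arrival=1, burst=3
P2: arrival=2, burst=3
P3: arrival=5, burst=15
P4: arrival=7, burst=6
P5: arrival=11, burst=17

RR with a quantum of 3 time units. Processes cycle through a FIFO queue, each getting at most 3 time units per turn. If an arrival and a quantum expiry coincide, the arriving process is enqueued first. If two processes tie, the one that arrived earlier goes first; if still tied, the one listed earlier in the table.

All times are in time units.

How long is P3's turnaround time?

32

Timeline: | idle 0-1 | P1 1-4 | P2 4-7 | P3 7-10 | P4 10-13 | P3 13-16 | P5 16-19 | P4 19-22 | P3 22-25 | P5 25-28 | P3 28-31 | P5 31-34 | P3 34-37 | P5 37-45 |
Completion: P1=4  P2=7  P3=37  P4=22  P5=45
Turnaround(P3) = completion − arrival = 37 − 5 = 32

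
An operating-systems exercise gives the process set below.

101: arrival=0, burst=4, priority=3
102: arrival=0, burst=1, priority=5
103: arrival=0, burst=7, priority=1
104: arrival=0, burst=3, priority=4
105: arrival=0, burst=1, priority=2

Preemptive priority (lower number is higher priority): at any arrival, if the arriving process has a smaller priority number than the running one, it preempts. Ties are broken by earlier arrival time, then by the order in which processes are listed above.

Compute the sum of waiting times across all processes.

Schedule: | 103 0-7 | 105 7-8 | 101 8-12 | 104 12-15 | 102 15-16 |
Completion: 101=12  102=16  103=7  104=15  105=8
Waiting = turnaround − burst: 101=8, 102=15, 103=0, 104=12, 105=7
Total waiting = 8 + 15 + 0 + 12 + 7 = 42

42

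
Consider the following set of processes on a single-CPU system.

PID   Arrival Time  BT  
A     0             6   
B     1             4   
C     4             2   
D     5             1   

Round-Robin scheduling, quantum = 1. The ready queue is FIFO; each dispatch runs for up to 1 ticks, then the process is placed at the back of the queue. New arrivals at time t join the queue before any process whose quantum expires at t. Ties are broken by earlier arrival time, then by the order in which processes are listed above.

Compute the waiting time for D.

2

Schedule: | A 0-1 | B 1-2 | A 2-3 | B 3-4 | A 4-5 | C 5-6 | B 6-7 | D 7-8 | A 8-9 | C 9-10 | B 10-11 | A 11-13 |
Completion: A=13  B=11  C=10  D=8
Turnaround (C−A): A=13  B=10  C=6  D=3
Waiting(D) = turnaround − burst = 3 − 1 = 2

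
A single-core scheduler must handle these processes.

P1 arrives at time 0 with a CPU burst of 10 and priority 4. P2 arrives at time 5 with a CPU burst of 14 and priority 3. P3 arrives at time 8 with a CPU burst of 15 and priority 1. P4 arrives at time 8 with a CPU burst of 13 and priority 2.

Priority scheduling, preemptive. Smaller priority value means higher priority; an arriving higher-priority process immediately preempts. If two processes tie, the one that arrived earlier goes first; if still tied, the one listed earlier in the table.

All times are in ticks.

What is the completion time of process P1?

Schedule: | P1 0-5 | P2 5-8 | P3 8-23 | P4 23-36 | P2 36-47 | P1 47-52 |
Completion: P1=52  P2=47  P3=23  P4=36
Turnaround (C−A): P1=52  P2=42  P3=15  P4=28

52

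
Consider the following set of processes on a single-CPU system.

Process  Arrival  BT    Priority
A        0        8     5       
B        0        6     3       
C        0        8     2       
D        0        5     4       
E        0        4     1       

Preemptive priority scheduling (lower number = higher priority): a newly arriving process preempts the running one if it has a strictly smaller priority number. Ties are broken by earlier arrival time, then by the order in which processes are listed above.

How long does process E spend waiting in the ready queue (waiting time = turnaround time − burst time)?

0

Gantt: | E 0-4 | C 4-12 | B 12-18 | D 18-23 | A 23-31 |
Completion: A=31  B=18  C=12  D=23  E=4
Waiting(E) = turnaround − burst = 4 − 4 = 0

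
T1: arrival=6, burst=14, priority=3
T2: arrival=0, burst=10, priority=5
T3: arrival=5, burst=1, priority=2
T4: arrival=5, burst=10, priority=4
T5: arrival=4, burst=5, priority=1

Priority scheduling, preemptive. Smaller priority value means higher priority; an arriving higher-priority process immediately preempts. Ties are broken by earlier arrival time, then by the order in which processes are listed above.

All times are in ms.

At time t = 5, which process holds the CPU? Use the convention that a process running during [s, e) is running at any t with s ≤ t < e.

T5

Gantt: | T2 0-4 | T5 4-9 | T3 9-10 | T1 10-24 | T4 24-34 | T2 34-40 |
Completion: T1=24  T2=40  T3=10  T4=34  T5=9
Turnaround (C−A): T1=18  T2=40  T3=5  T4=29  T5=5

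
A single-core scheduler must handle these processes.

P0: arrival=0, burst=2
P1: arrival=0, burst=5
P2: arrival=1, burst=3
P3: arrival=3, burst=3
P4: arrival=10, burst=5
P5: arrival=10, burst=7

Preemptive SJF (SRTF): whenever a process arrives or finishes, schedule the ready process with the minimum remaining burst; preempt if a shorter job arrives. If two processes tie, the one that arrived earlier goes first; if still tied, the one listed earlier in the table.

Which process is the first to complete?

Schedule: | P0 0-2 | P2 2-5 | P3 5-8 | P1 8-13 | P4 13-18 | P5 18-25 |
Completion: P0=2  P1=13  P2=5  P3=8  P4=18  P5=25
Turnaround (C−A): P0=2  P1=13  P2=4  P3=5  P4=8  P5=15
Finish order: P0 → P2 → P3 → P1 → P4 → P5

P0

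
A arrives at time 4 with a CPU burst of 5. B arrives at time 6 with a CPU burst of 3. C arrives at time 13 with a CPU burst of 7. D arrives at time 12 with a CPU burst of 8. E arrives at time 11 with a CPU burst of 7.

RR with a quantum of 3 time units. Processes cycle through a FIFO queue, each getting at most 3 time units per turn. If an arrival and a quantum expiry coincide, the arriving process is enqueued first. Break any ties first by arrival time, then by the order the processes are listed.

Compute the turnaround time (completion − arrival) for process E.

Gantt: | idle 0-4 | A 4-7 | B 7-10 | A 10-12 | E 12-15 | D 15-18 | C 18-21 | E 21-24 | D 24-27 | C 27-30 | E 30-31 | D 31-33 | C 33-34 |
Completion: A=12  B=10  C=34  D=33  E=31
Turnaround (C−A): A=8  B=4  C=21  D=21  E=20
Turnaround(E) = completion − arrival = 31 − 11 = 20

20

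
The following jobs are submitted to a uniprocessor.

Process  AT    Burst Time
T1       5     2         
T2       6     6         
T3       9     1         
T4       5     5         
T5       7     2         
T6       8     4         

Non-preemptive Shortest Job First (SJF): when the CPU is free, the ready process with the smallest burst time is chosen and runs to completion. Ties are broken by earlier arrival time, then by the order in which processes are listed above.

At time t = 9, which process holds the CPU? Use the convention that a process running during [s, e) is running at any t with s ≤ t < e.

T3

Timeline: | idle 0-5 | T1 5-7 | T5 7-9 | T3 9-10 | T6 10-14 | T4 14-19 | T2 19-25 |
Completion: T1=7  T2=25  T3=10  T4=19  T5=9  T6=14
Turnaround (C−A): T1=2  T2=19  T3=1  T4=14  T5=2  T6=6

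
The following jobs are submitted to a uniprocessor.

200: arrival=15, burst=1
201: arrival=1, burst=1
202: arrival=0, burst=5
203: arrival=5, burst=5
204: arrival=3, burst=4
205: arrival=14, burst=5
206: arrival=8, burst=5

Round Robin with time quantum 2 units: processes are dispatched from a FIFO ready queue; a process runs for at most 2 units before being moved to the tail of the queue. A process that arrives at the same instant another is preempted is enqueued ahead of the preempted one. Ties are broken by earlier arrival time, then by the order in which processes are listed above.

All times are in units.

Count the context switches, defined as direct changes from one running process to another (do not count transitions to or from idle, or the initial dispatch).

Schedule: | 202 0-2 | 201 2-3 | 202 3-5 | 204 5-7 | 203 7-9 | 202 9-10 | 204 10-12 | 206 12-14 | 203 14-16 | 205 16-18 | 206 18-20 | 200 20-21 | 203 21-22 | 205 22-24 | 206 24-25 | 205 25-26 |
Completion: 200=21  201=3  202=10  203=22  204=12  205=26  206=25

15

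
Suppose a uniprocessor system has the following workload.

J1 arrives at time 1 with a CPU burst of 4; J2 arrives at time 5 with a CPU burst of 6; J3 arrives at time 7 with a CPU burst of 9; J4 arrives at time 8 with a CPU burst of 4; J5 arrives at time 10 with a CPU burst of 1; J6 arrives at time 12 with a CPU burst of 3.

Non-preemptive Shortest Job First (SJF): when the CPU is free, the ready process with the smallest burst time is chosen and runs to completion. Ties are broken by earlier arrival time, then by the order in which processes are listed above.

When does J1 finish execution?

Timeline: | idle 0-1 | J1 1-5 | J2 5-11 | J5 11-12 | J6 12-15 | J4 15-19 | J3 19-28 |
Completion: J1=5  J2=11  J3=28  J4=19  J5=12  J6=15

5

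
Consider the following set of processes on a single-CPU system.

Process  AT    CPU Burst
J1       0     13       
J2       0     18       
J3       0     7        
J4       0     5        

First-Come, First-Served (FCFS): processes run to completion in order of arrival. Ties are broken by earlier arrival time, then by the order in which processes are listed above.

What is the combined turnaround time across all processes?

125

Gantt: | J1 0-13 | J2 13-31 | J3 31-38 | J4 38-43 |
Completion: J1=13  J2=31  J3=38  J4=43
Turnaround = completion − arrival: J1=13, J2=31, J3=38, J4=43
Total turnaround = 13 + 31 + 38 + 43 = 125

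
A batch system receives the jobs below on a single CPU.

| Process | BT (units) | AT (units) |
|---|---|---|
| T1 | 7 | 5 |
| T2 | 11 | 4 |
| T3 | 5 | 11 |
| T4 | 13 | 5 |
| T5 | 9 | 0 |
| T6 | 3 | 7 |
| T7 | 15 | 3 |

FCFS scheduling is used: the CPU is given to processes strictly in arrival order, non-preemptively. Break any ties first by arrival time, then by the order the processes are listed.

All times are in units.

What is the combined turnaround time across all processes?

251

Gantt: | T5 0-9 | T7 9-24 | T2 24-35 | T1 35-42 | T4 42-55 | T6 55-58 | T3 58-63 |
Completion: T1=42  T2=35  T3=63  T4=55  T5=9  T6=58  T7=24
Turnaround = completion − arrival: T1=37, T2=31, T3=52, T4=50, T5=9, T6=51, T7=21
Total turnaround = 37 + 31 + 52 + 50 + 9 + 51 + 21 = 251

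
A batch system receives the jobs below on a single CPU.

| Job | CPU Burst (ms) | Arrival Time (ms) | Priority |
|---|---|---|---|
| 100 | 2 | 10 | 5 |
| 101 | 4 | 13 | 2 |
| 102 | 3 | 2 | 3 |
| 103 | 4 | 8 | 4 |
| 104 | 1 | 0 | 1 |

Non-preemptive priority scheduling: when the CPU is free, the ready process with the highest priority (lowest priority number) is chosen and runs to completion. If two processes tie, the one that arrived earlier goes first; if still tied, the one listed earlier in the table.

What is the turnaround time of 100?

4

Gantt: | 104 0-1 | idle 1-2 | 102 2-5 | idle 5-8 | 103 8-12 | 100 12-14 | 101 14-18 |
Completion: 100=14  101=18  102=5  103=12  104=1
Turnaround (C−A): 100=4  101=5  102=3  103=4  104=1
Turnaround(100) = completion − arrival = 14 − 10 = 4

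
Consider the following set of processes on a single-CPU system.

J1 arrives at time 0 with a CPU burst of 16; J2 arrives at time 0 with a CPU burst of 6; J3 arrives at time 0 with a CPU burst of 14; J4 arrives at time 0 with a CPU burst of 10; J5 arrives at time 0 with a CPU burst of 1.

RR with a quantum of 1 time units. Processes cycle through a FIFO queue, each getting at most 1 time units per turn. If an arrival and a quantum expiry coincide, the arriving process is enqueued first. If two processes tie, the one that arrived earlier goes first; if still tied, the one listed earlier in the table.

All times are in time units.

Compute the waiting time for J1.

31

Gantt: | J1 0-1 | J2 1-2 | J3 2-3 | J4 3-4 | J5 4-5 | J1 5-6 | J2 6-7 | J3 7-8 | J4 8-9 | J1 9-10 | J2 10-11 | J3 11-12 | J4 12-13 | J1 13-14 | J2 14-15 | J3 15-16 | J4 16-17 | J1 17-18 | J2 18-19 | J3 19-20 | J4 20-21 | J1 21-22 | J2 22-23 | J3 23-24 | J4 24-25 | J1 25-26 | J3 26-27 | J4 27-28 | J1 28-29 | J3 29-30 | J4 30-31 | J1 31-32 | J3 32-33 | J4 33-34 | J1 34-35 | J3 35-36 | J4 36-37 | J1 37-38 | J3 38-39 | J1 39-40 | J3 40-41 | J1 41-42 | J3 42-43 | J1 43-44 | J3 44-45 | J1 45-47 |
Completion: J1=47  J2=23  J3=45  J4=37  J5=5
Turnaround (C−A): J1=47  J2=23  J3=45  J4=37  J5=5
Waiting(J1) = turnaround − burst = 47 − 16 = 31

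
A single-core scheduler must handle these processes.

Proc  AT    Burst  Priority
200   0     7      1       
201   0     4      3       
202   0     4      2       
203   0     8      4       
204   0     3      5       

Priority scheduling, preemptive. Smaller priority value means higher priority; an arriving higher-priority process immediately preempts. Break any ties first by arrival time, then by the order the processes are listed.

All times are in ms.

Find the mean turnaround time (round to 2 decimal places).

Timeline: | 200 0-7 | 202 7-11 | 201 11-15 | 203 15-23 | 204 23-26 |
Completion: 200=7  201=15  202=11  203=23  204=26
Turnaround (C−A): 200=7  201=15  202=11  203=23  204=26
Turnaround times: 200=7, 201=15, 202=11, 203=23, 204=26
Average turnaround = (7+15+11+23+26) / 5 = 82/5 = 16.40

16.40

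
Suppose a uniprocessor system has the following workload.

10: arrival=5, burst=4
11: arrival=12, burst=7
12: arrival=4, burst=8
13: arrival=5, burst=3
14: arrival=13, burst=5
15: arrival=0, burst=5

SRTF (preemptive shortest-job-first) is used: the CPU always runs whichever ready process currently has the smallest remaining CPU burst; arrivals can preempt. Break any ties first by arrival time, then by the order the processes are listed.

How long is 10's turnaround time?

Schedule: | 15 0-5 | 13 5-8 | 10 8-12 | 11 12-13 | 14 13-18 | 11 18-24 | 12 24-32 |
Completion: 10=12  11=24  12=32  13=8  14=18  15=5
Turnaround(10) = completion − arrival = 12 − 5 = 7

7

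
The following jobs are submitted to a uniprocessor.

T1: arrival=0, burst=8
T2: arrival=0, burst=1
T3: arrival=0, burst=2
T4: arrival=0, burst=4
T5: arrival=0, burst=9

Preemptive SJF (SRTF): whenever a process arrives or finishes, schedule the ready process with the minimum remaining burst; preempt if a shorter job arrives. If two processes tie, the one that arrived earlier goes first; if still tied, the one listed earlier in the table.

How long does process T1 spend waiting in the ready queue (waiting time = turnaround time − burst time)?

Schedule: | T2 0-1 | T3 1-3 | T4 3-7 | T1 7-15 | T5 15-24 |
Completion: T1=15  T2=1  T3=3  T4=7  T5=24
Turnaround (C−A): T1=15  T2=1  T3=3  T4=7  T5=24
Waiting(T1) = turnaround − burst = 15 − 8 = 7

7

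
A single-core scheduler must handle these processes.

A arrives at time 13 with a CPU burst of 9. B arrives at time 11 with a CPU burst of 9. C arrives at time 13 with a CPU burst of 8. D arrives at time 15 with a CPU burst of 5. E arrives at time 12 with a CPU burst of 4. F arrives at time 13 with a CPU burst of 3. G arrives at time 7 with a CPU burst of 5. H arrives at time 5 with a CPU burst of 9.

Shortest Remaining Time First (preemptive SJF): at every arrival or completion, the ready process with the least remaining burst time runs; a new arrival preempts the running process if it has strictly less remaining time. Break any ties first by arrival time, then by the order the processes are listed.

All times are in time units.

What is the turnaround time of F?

Gantt: | idle 0-5 | H 5-7 | G 7-12 | E 12-16 | F 16-19 | D 19-24 | H 24-31 | C 31-39 | B 39-48 | A 48-57 |
Completion: A=57  B=48  C=39  D=24  E=16  F=19  G=12  H=31
Turnaround (C−A): A=44  B=37  C=26  D=9  E=4  F=6  G=5  H=26
Turnaround(F) = completion − arrival = 19 − 13 = 6

6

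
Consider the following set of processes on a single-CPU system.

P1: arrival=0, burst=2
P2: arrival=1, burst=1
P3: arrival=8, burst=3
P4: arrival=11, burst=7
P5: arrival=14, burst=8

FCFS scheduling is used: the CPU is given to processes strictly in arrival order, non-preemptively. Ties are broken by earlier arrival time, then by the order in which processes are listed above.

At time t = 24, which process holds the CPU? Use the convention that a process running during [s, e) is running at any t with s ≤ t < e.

Schedule: | P1 0-2 | P2 2-3 | idle 3-8 | P3 8-11 | P4 11-18 | P5 18-26 |
Completion: P1=2  P2=3  P3=11  P4=18  P5=26

P5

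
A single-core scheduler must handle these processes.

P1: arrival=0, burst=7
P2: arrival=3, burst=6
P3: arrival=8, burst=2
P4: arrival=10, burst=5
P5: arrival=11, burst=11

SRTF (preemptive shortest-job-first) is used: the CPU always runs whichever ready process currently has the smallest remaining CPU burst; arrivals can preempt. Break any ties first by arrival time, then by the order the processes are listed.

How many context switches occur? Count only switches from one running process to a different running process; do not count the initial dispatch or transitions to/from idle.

5

Timeline: | P1 0-7 | P2 7-8 | P3 8-10 | P2 10-15 | P4 15-20 | P5 20-31 |
Completion: P1=7  P2=15  P3=10  P4=20  P5=31
Turnaround (C−A): P1=7  P2=12  P3=2  P4=10  P5=20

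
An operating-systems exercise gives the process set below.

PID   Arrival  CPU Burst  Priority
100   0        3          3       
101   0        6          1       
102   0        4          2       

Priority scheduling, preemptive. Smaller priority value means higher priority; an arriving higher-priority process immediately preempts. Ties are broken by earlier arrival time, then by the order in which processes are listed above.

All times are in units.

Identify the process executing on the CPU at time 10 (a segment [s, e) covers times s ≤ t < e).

100

Schedule: | 101 0-6 | 102 6-10 | 100 10-13 |
Completion: 100=13  101=6  102=10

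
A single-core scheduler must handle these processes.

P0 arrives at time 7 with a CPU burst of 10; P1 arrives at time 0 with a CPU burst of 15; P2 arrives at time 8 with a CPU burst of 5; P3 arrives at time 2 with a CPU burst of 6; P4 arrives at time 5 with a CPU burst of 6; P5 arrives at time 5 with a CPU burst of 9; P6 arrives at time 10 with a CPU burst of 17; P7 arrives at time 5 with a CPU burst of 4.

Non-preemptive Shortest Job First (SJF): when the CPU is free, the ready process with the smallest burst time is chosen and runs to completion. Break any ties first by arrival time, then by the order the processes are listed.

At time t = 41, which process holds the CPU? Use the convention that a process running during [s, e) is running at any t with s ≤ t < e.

P5

Schedule: | P1 0-15 | P7 15-19 | P2 19-24 | P3 24-30 | P4 30-36 | P5 36-45 | P0 45-55 | P6 55-72 |
Completion: P0=55  P1=15  P2=24  P3=30  P4=36  P5=45  P6=72  P7=19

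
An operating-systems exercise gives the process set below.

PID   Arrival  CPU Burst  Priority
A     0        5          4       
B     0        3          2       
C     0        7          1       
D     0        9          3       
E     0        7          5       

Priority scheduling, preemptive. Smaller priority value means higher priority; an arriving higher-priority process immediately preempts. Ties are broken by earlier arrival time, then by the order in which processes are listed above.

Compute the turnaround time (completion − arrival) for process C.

Gantt: | C 0-7 | B 7-10 | D 10-19 | A 19-24 | E 24-31 |
Completion: A=24  B=10  C=7  D=19  E=31
Turnaround(C) = completion − arrival = 7 − 0 = 7

7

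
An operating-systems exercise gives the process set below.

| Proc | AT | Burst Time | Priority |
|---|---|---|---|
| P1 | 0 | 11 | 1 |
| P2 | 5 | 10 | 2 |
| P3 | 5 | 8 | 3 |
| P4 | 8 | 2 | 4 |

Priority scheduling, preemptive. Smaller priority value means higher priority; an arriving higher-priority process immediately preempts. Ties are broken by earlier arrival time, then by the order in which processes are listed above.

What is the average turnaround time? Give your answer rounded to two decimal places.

18.50

Timeline: | P1 0-11 | P2 11-21 | P3 21-29 | P4 29-31 |
Completion: P1=11  P2=21  P3=29  P4=31
Turnaround times: P1=11, P2=16, P3=24, P4=23
Average turnaround = (11+16+24+23) / 4 = 74/4 = 18.50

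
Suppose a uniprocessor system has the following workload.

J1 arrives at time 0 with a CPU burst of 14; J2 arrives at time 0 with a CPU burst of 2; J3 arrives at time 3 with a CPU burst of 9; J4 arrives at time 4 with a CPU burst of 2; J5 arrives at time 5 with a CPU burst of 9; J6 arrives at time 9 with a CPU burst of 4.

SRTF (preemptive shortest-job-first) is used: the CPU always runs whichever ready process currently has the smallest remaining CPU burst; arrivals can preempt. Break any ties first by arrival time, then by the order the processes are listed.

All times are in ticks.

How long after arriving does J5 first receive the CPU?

13

Timeline: | J2 0-2 | J1 2-3 | J3 3-4 | J4 4-6 | J3 6-9 | J6 9-13 | J3 13-18 | J5 18-27 | J1 27-40 |
Completion: J1=40  J2=2  J3=18  J4=6  J5=27  J6=13
Turnaround (C−A): J1=40  J2=2  J3=15  J4=2  J5=22  J6=4
Response(J5) = first start − arrival = 18 − 5 = 13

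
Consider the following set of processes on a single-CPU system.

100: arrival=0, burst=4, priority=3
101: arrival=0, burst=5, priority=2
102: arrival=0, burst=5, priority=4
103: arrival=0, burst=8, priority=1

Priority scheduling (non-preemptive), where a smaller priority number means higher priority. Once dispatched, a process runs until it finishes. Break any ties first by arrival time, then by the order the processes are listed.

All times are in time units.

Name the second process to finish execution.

101

Timeline: | 103 0-8 | 101 8-13 | 100 13-17 | 102 17-22 |
Completion: 100=17  101=13  102=22  103=8
Finish order: 103 → 101 → 100 → 102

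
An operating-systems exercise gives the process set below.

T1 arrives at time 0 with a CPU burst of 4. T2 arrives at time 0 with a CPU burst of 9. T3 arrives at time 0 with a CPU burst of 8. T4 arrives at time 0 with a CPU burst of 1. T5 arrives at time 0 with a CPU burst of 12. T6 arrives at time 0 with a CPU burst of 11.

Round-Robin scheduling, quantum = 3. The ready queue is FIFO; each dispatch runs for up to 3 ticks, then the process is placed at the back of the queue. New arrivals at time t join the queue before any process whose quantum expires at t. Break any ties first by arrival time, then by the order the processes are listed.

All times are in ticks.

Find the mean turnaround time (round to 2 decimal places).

30.17

Timeline: | T1 0-3 | T2 3-6 | T3 6-9 | T4 9-10 | T5 10-13 | T6 13-16 | T1 16-17 | T2 17-20 | T3 20-23 | T5 23-26 | T6 26-29 | T2 29-32 | T3 32-34 | T5 34-37 | T6 37-40 | T5 40-43 | T6 43-45 |
Completion: T1=17  T2=32  T3=34  T4=10  T5=43  T6=45
Turnaround (C−A): T1=17  T2=32  T3=34  T4=10  T5=43  T6=45
Turnaround times: T1=17, T2=32, T3=34, T4=10, T5=43, T6=45
Average turnaround = (17+32+34+10+43+45) / 6 = 181/6 = 30.17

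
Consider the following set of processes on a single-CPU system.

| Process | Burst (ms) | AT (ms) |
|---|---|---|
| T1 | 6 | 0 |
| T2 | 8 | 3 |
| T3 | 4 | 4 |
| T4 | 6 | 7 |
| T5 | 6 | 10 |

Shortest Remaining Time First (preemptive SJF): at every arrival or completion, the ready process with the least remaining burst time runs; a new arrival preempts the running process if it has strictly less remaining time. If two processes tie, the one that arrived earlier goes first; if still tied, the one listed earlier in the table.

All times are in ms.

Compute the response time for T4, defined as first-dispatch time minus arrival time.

3

Timeline: | T1 0-6 | T3 6-10 | T4 10-16 | T5 16-22 | T2 22-30 |
Completion: T1=6  T2=30  T3=10  T4=16  T5=22
Turnaround (C−A): T1=6  T2=27  T3=6  T4=9  T5=12
Response(T4) = first start − arrival = 10 − 7 = 3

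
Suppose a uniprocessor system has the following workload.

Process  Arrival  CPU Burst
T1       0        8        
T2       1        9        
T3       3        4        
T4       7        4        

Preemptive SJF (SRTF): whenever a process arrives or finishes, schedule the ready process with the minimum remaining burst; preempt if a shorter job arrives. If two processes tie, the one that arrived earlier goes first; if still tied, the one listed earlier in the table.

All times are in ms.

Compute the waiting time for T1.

Schedule: | T1 0-3 | T3 3-7 | T4 7-11 | T1 11-16 | T2 16-25 |
Completion: T1=16  T2=25  T3=7  T4=11
Waiting(T1) = turnaround − burst = 16 − 8 = 8

8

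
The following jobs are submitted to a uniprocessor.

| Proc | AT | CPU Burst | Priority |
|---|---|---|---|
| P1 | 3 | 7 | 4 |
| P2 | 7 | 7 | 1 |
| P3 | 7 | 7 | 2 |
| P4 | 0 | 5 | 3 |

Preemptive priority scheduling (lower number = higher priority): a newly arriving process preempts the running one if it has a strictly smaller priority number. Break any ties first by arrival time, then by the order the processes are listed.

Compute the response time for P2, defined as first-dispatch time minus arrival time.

0

Gantt: | P4 0-5 | P1 5-7 | P2 7-14 | P3 14-21 | P1 21-26 |
Completion: P1=26  P2=14  P3=21  P4=5
Turnaround (C−A): P1=23  P2=7  P3=14  P4=5
Response(P2) = first start − arrival = 7 − 7 = 0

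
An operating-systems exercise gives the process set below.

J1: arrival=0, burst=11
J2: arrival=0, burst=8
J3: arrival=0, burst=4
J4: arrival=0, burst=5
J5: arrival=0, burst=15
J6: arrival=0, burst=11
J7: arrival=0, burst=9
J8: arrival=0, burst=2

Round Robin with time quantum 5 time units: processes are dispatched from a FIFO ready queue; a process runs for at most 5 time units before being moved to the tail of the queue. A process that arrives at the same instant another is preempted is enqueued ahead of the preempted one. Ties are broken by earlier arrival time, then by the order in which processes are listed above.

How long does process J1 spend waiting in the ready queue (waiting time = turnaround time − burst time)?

48

Schedule: | J1 0-5 | J2 5-10 | J3 10-14 | J4 14-19 | J5 19-24 | J6 24-29 | J7 29-34 | J8 34-36 | J1 36-41 | J2 41-44 | J5 44-49 | J6 49-54 | J7 54-58 | J1 58-59 | J5 59-64 | J6 64-65 |
Completion: J1=59  J2=44  J3=14  J4=19  J5=64  J6=65  J7=58  J8=36
Turnaround (C−A): J1=59  J2=44  J3=14  J4=19  J5=64  J6=65  J7=58  J8=36
Waiting(J1) = turnaround − burst = 59 − 11 = 48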